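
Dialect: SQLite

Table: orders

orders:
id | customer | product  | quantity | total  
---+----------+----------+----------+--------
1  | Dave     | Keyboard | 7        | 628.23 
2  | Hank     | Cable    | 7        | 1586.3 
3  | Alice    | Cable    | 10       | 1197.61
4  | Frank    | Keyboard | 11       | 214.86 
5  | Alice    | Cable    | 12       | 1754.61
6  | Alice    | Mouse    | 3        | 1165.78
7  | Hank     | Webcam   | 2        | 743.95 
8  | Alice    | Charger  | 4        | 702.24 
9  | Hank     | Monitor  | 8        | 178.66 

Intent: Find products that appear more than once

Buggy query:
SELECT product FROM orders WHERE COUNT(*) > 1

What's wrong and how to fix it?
Bug: COUNT(*) is an aggregate and cannot be used in WHERE

Fix: GROUP BY product, then filter groups with HAVING COUNT(*) > 1

Corrected query:
SELECT product FROM orders GROUP BY product HAVING COUNT(*) > 1

Result:
product 
--------
Cable   
Keyboard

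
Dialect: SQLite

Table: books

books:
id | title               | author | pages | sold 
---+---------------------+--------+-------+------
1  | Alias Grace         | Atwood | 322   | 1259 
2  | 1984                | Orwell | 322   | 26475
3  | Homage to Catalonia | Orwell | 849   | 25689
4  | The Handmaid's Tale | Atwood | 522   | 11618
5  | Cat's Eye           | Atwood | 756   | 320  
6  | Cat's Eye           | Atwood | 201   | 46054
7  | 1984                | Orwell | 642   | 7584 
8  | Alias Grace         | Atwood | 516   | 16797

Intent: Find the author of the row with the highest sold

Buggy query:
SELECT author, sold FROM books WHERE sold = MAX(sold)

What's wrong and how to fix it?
Bug: WHERE is evaluated per row; an aggregate over the whole table isn't defined there

Fix: Use a subquery: WHERE sold = (SELECT MAX(sold) FROM books)

Corrected query:
SELECT author, sold FROM books WHERE sold = (SELECT MAX(sold) FROM books)

Result:
author | sold 
-------+------
Atwood | 46054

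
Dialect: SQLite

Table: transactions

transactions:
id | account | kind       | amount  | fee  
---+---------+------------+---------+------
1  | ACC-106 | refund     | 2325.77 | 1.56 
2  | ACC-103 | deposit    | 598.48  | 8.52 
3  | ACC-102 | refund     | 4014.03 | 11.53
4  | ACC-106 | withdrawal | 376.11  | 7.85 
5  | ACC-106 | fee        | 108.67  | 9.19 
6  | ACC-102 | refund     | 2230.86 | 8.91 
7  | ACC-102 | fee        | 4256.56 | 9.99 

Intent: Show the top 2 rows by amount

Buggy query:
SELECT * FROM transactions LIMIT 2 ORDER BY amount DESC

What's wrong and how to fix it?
Bug: LIMIT must come after ORDER BY

Fix: Swap the clauses: ORDER BY first, then LIMIT

Corrected query:
SELECT * FROM transactions ORDER BY amount DESC LIMIT 2

Result:
id | account | kind   | amount  | fee  
---+---------+--------+---------+------
7  | ACC-102 | fee    | 4256.56 | 9.99 
3  | ACC-102 | refund | 4014.03 | 11.53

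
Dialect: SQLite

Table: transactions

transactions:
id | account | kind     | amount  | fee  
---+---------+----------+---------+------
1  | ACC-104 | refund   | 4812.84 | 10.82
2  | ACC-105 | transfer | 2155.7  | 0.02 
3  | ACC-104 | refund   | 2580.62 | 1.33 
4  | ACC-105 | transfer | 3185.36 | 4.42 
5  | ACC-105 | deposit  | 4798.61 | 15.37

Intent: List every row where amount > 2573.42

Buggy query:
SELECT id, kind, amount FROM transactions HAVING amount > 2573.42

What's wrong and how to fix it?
Bug: HAVING filters the output of aggregation, but this query has no GROUP BY and no aggregate functions, so SQLite rejects it (HAVING clause on a non-aggregate query); the condition here is per row

Fix: Replace HAVING with WHERE since the condition applies to individual rows

Corrected query:
SELECT id, kind, amount FROM transactions WHERE amount > 2573.42

Result:
id | kind     | amount 
---+----------+--------
1  | refund   | 4812.84
3  | refund   | 2580.62
4  | transfer | 3185.36
5  | deposit  | 4798.61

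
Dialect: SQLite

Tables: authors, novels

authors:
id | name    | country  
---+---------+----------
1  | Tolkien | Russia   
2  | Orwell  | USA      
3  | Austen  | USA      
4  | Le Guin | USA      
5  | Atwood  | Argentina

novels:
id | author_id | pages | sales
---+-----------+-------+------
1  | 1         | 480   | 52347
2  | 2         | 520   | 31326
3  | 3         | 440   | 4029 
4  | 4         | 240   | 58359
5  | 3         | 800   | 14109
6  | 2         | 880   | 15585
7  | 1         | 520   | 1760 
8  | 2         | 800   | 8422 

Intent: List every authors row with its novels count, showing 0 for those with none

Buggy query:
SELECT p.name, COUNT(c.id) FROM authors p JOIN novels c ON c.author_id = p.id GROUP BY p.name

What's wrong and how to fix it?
Bug: An inner join excludes parents with zero children

Fix: Use LEFT JOIN so parents without children still appear (COUNT(c.id) gives 0)

Corrected query:
SELECT p.name, COUNT(c.id) FROM authors p LEFT JOIN novels c ON c.author_id = p.id GROUP BY p.name

Result:
name    | COUNT(c.id)
--------+------------
Atwood  | 0          
Austen  | 2          
Le Guin | 1          
Orwell  | 3          
Tolkien | 2          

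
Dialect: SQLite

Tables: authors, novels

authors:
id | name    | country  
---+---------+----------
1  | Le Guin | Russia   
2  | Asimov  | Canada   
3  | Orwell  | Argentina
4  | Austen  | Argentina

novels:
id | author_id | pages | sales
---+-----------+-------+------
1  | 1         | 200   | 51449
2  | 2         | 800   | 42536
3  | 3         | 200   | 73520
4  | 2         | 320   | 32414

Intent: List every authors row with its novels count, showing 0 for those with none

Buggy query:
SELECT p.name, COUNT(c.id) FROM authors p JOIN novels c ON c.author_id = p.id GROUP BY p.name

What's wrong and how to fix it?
Bug: An inner join excludes parents with zero children

Fix: Switch to LEFT JOIN to retain unmatched parent rows

Corrected query:
SELECT p.name, COUNT(c.id) FROM authors p LEFT JOIN novels c ON c.author_id = p.id GROUP BY p.name

Result:
name    | COUNT(c.id)
--------+------------
Asimov  | 2          
Austen  | 0          
Le Guin | 1          
Orwell  | 1          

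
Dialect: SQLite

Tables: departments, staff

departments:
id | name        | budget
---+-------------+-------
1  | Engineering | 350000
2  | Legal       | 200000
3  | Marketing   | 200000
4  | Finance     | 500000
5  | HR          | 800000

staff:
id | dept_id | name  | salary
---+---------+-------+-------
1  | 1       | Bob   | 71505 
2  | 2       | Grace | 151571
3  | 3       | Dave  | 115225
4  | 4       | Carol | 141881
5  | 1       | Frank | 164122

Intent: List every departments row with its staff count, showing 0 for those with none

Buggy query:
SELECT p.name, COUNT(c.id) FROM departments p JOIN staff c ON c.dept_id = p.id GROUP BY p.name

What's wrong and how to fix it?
Bug: An inner join excludes parents with zero children

Fix: Use LEFT JOIN so parents without children still appear (COUNT(c.id) gives 0)

Corrected query:
SELECT p.name, COUNT(c.id) FROM departments p LEFT JOIN staff c ON c.dept_id = p.id GROUP BY p.name

Result:
name        | COUNT(c.id)
------------+------------
Engineering | 2          
Finance     | 1          
HR          | 0          
Legal       | 1          
Marketing   | 1          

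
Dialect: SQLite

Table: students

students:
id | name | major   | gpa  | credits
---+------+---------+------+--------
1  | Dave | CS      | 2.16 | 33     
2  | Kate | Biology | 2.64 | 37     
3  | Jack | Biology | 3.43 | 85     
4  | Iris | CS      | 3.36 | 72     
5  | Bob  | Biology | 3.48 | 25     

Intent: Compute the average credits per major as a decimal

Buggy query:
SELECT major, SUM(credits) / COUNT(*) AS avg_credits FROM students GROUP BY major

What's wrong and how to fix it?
Bug: Both operands are integers, so '/' performs integer division and truncates

Fix: Cast one side to REAL so the division keeps the fractional part

Corrected query:
SELECT major, SUM(credits) * 1.0 / COUNT(*) AS avg_credits FROM students GROUP BY major

Result:
major   | avg_credits
--------+------------
Biology | 49         
CS      | 52.5       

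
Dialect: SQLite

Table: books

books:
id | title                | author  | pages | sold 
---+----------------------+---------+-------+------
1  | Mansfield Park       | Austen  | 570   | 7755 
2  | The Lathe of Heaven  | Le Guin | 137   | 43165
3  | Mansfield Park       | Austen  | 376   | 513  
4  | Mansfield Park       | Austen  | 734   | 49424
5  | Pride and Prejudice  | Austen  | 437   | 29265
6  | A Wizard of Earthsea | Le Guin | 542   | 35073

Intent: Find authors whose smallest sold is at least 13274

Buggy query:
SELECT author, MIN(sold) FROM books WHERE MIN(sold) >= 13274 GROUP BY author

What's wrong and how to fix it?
Bug: Aggregates like MIN are computed per group after WHERE runs

Fix: Use HAVING for the per-group MIN condition

Corrected query:
SELECT author, MIN(sold) FROM books GROUP BY author HAVING MIN(sold) >= 13274

Result:
author  | MIN(sold)
--------+----------
Le Guin | 35073    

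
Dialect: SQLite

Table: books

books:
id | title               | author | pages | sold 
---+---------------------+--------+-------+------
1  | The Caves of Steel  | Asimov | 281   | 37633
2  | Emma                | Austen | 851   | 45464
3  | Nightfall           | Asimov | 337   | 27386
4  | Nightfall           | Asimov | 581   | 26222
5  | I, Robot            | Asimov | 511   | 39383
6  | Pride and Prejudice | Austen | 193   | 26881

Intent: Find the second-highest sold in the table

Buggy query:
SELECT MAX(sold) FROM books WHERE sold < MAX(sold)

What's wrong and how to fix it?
Bug: MAX(sold) on the right of the comparison is an aggregate-in-WHERE error

Fix: Compute the overall MAX in a subquery, then take MAX of rows below it

Corrected query:
SELECT MAX(sold) FROM books WHERE sold < (SELECT MAX(sold) FROM books)

Result:
MAX(sold)
---------
39383    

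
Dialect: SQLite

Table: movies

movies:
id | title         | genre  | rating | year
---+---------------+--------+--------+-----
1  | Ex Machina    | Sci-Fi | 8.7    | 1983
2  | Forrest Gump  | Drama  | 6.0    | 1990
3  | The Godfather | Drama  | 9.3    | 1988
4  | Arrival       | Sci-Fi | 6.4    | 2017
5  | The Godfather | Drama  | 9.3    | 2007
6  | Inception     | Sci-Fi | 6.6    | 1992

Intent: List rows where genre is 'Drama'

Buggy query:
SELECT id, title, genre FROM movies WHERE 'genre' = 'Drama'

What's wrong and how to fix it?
Bug: Single quotes denote string literals in SQL; the column name is being compared as a constant string

Fix: Reference the column as genre without single quotes

Corrected query:
SELECT id, title, genre FROM movies WHERE genre = 'Drama'

Result:
id | title         | genre
---+---------------+------
2  | Forrest Gump  | Drama
3  | The Godfather | Drama
5  | The Godfather | Drama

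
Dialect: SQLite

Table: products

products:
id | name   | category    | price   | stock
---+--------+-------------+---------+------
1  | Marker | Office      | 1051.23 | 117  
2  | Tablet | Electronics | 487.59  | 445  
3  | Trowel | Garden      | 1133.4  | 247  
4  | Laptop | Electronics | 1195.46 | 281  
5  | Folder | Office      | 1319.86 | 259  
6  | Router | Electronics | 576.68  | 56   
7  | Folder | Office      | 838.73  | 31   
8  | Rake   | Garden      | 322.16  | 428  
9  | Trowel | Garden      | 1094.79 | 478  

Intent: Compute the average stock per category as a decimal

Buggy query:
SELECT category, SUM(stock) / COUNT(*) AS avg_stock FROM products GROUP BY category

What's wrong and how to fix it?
Bug: Both operands are integers, so '/' performs integer division and truncates

Fix: Cast one side to REAL so the division keeps the fractional part

Corrected query:
SELECT category, SUM(stock) * 1.0 / COUNT(*) AS avg_stock FROM products GROUP BY category

Result:
category    | avg_stock 
------------+-----------
Electronics | 260.666667
Garden      | 384.333333
Office      | 135.666667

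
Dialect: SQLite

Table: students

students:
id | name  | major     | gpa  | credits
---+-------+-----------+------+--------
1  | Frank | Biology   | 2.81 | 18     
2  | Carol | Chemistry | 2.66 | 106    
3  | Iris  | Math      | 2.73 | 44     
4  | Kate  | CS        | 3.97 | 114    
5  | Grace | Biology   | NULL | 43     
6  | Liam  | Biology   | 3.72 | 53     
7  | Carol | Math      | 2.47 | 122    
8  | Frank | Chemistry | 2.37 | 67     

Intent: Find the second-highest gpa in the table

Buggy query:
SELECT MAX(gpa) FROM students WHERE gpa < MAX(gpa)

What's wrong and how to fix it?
Bug: The inner MAX is an aggregate inside WHERE, which is not allowed

Fix: Compute the overall MAX in a subquery, then take MAX of rows below it

Corrected query:
SELECT MAX(gpa) FROM students WHERE gpa < (SELECT MAX(gpa) FROM students)

Result:
MAX(gpa)
--------
3.72    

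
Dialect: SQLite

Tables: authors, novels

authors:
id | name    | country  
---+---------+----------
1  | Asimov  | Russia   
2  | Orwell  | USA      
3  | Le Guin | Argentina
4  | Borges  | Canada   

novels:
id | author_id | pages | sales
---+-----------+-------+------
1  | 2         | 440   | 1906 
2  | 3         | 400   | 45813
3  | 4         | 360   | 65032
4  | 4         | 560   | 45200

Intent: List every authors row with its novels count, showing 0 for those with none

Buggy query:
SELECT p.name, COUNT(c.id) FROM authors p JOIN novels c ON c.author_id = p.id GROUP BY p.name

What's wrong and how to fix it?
Bug: An inner join excludes parents with zero children

Fix: Use LEFT JOIN so parents without children still appear (COUNT(c.id) gives 0)

Corrected query:
SELECT p.name, COUNT(c.id) FROM authors p LEFT JOIN novels c ON c.author_id = p.id GROUP BY p.name

Result:
name    | COUNT(c.id)
--------+------------
Asimov  | 0          
Borges  | 2          
Le Guin | 1          
Orwell  | 1          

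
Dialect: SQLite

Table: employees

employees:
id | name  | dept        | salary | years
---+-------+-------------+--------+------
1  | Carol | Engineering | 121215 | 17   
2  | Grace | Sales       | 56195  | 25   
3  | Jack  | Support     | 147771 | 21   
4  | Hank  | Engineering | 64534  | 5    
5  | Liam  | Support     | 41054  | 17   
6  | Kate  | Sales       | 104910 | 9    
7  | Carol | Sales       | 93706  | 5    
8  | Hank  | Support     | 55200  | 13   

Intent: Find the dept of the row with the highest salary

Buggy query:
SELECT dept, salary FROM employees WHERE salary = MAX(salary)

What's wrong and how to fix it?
Bug: WHERE is evaluated per row; an aggregate over the whole table isn't defined there

Fix: Wrap MAX in a scalar subquery so WHERE compares against a single value

Corrected query:
SELECT dept, salary FROM employees WHERE salary = (SELECT MAX(salary) FROM employees)

Result:
dept    | salary
--------+-------
Support | 147771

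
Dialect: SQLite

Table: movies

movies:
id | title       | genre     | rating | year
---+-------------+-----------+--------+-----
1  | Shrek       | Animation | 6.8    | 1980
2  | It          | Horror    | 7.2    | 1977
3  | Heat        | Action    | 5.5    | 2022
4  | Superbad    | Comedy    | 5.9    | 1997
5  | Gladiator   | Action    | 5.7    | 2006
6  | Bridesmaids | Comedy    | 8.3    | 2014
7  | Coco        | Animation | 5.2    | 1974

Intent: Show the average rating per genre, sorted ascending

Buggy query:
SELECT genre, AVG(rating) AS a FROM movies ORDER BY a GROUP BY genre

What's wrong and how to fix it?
Bug: ORDER BY appears before GROUP BY; SQL clause order requires GROUP BY first

Fix: Move ORDER BY to the end, after GROUP BY

Corrected query:
SELECT genre, AVG(rating) AS a FROM movies GROUP BY genre ORDER BY a

Result:
genre     | a  
----------+----
Action    | 5.6
Animation | 6  
Comedy    | 7.1
Horror    | 7.2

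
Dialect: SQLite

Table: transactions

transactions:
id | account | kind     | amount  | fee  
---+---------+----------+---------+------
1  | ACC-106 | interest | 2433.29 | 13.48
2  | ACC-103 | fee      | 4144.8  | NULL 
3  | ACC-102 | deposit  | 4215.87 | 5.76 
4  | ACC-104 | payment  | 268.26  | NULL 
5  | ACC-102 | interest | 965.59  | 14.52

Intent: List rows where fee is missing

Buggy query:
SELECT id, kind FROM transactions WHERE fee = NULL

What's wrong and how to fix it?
Bug: '= NULL' is always unknown in SQL three-valued logic, so no rows match

Fix: Use IS NULL to test for NULL

Corrected query:
SELECT id, kind FROM transactions WHERE fee IS NULL

Result:
id | kind   
---+--------
2  | fee    
4  | payment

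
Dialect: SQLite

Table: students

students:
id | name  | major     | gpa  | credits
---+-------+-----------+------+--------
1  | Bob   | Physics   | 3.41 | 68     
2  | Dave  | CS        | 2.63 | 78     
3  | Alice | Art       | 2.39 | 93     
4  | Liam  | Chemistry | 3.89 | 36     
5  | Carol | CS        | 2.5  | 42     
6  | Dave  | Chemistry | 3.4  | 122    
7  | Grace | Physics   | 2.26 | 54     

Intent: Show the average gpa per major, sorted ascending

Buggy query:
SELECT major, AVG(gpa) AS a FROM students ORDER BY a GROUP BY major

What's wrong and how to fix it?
Bug: ORDER BY appears before GROUP BY; SQL clause order requires GROUP BY first

Fix: Move ORDER BY to the end, after GROUP BY

Corrected query:
SELECT major, AVG(gpa) AS a FROM students GROUP BY major ORDER BY a

Result:
major     | a    
----------+------
Art       | 2.39 
CS        | 2.565
Physics   | 2.835
Chemistry | 3.645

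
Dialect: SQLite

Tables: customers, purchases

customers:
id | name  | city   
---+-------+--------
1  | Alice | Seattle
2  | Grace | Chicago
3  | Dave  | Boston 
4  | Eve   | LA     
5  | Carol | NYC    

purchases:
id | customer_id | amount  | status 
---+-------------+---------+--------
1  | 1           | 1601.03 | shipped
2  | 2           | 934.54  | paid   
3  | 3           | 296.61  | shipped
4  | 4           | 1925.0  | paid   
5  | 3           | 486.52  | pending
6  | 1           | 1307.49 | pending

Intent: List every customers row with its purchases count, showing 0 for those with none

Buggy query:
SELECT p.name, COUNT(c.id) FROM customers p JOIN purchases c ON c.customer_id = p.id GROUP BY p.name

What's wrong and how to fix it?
Bug: INNER JOIN drops customers rows that have no matching purchases rows

Fix: Switch to LEFT JOIN to retain unmatched parent rows

Corrected query:
SELECT p.name, COUNT(c.id) FROM customers p LEFT JOIN purchases c ON c.customer_id = p.id GROUP BY p.name

Result:
name  | COUNT(c.id)
------+------------
Alice | 2          
Carol | 0          
Dave  | 2          
Eve   | 1          
Grace | 1          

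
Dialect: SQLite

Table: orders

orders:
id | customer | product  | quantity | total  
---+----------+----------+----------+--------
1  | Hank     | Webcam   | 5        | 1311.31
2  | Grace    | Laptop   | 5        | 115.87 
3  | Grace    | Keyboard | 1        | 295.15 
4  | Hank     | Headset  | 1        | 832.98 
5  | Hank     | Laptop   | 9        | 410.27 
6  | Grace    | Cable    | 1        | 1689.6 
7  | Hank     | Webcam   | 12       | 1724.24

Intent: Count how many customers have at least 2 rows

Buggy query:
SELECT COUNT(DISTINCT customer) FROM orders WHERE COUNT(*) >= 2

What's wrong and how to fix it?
Bug: COUNT(*) cannot appear in WHERE; the per-group count doesn't exist yet

Fix: Use a subquery that GROUPs and filters with HAVING, then count its rows

Corrected query:
SELECT COUNT(*) FROM (SELECT customer FROM orders GROUP BY customer HAVING COUNT(*) >= 2)

Result:
COUNT(*)
--------
2       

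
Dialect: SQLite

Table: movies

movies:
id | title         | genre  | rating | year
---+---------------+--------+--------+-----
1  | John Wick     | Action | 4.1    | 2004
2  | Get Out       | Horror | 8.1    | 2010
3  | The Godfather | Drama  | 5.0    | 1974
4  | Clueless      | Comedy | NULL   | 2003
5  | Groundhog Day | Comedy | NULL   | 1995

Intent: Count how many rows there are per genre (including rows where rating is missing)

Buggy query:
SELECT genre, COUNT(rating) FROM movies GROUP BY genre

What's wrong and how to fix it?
Bug: COUNT(column) counts non-NULL values only; rows with NULL rating aren't counted

Fix: Use COUNT(*) to count all rows regardless of NULL

Corrected query:
SELECT genre, COUNT(*) FROM movies GROUP BY genre

Result:
genre  | COUNT(*)
-------+---------
Action | 1       
Comedy | 2       
Drama  | 1       
Horror | 1       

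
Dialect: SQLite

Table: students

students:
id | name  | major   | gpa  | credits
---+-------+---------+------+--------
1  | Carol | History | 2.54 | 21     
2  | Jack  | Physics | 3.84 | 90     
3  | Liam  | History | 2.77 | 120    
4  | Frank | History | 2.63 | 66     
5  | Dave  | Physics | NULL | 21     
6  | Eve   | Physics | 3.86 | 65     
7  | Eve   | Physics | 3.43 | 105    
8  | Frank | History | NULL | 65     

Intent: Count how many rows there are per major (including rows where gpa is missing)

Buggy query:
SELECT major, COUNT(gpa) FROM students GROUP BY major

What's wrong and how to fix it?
Bug: COUNT(column) counts non-NULL values only; rows with NULL gpa aren't counted

Fix: Use COUNT(*) to count all rows regardless of NULL

Corrected query:
SELECT major, COUNT(*) FROM students GROUP BY major

Result:
major   | COUNT(*)
--------+---------
History | 4       
Physics | 4       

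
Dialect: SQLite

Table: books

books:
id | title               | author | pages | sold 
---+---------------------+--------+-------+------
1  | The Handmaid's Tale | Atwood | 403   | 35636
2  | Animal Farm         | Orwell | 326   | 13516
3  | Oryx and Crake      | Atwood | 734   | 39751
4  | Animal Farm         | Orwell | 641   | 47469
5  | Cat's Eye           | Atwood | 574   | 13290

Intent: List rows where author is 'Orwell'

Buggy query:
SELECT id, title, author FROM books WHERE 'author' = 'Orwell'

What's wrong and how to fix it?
Bug: Single quotes denote string literals in SQL; the column name is being compared as a constant string

Fix: Reference the column as author without single quotes

Corrected query:
SELECT id, title, author FROM books WHERE author = 'Orwell'

Result:
id | title       | author
---+-------------+-------
2  | Animal Farm | Orwell
4  | Animal Farm | Orwell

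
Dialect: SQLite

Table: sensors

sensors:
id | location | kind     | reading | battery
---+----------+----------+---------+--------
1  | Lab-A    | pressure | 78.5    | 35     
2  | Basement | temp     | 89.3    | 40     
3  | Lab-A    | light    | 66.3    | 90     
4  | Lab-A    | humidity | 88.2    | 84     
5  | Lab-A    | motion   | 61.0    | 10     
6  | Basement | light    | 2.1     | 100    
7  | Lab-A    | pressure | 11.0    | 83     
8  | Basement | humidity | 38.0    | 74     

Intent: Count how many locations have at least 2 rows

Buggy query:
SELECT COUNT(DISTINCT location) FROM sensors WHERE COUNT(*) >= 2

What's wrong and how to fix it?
Bug: COUNT(*) cannot appear in WHERE; the per-group count doesn't exist yet

Fix: Use a subquery that GROUPs and filters with HAVING, then count its rows

Corrected query:
SELECT COUNT(*) FROM (SELECT location FROM sensors GROUP BY location HAVING COUNT(*) >= 2)

Result:
COUNT(*)
--------
2       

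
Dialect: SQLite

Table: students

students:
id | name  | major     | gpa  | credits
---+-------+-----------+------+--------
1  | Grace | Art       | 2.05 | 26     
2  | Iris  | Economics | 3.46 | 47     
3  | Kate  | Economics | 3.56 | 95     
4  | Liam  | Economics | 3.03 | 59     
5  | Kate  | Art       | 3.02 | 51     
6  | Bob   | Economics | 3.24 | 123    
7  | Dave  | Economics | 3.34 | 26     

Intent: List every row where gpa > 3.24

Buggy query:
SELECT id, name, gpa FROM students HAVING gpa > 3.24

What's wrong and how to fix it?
Bug: HAVING filters the output of aggregation, but this query has no GROUP BY and no aggregate functions, so SQLite rejects it (HAVING clause on a non-aggregate query); the condition here is per row

Fix: Replace HAVING with WHERE since the condition applies to individual rows

Corrected query:
SELECT id, name, gpa FROM students WHERE gpa > 3.24

Result:
id | name | gpa 
---+------+-----
2  | Iris | 3.46
3  | Kate | 3.56
7  | Dave | 3.34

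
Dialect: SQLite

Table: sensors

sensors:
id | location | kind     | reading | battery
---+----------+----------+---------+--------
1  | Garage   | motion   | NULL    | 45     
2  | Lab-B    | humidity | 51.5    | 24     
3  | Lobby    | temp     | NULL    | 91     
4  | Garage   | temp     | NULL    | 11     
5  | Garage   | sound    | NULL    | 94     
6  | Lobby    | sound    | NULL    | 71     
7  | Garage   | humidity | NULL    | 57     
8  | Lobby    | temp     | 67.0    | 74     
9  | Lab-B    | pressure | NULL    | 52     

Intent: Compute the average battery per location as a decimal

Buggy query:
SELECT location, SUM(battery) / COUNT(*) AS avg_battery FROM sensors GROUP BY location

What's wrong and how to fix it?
Bug: SUM(battery) and COUNT(*) are both integers; the division truncates the fractional part

Fix: Multiply by 1.0 (or CAST to REAL) to force floating-point division

Corrected query:
SELECT location, SUM(battery) * 1.0 / COUNT(*) AS avg_battery FROM sensors GROUP BY location

Result:
location | avg_battery
---------+------------
Garage   | 51.75      
Lab-B    | 38         
Lobby    | 78.666667  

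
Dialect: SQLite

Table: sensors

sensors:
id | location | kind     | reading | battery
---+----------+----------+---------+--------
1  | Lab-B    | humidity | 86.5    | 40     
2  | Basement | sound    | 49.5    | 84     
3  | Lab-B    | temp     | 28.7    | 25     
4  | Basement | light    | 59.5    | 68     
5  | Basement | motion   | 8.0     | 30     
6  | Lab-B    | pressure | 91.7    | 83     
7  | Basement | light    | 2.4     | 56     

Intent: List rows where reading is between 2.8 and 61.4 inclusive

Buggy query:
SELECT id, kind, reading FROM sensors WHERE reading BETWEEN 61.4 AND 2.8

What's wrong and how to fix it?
Bug: The bounds are reversed; BETWEEN a AND b requires a <= b to match anything

Fix: Write BETWEEN 2.8 AND 61.4

Corrected query:
SELECT id, kind, reading FROM sensors WHERE reading BETWEEN 2.8 AND 61.4

Result:
id | kind   | reading
---+--------+--------
2  | sound  | 49.5   
3  | temp   | 28.7   
4  | light  | 59.5   
5  | motion | 8      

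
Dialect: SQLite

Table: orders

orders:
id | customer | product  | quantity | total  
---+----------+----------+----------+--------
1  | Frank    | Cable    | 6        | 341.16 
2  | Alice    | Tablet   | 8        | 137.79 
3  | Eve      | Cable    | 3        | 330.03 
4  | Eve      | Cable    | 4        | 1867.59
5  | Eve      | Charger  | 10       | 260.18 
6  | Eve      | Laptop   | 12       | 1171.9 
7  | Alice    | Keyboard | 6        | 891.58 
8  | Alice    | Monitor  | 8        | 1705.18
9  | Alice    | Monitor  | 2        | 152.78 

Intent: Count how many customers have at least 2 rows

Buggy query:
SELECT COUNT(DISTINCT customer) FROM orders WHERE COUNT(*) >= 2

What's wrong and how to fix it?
Bug: COUNT(*) cannot appear in WHERE; the per-group count doesn't exist yet

Fix: Use a subquery that GROUPs and filters with HAVING, then count its rows

Corrected query:
SELECT COUNT(*) FROM (SELECT customer FROM orders GROUP BY customer HAVING COUNT(*) >= 2)

Result:
COUNT(*)
--------
2       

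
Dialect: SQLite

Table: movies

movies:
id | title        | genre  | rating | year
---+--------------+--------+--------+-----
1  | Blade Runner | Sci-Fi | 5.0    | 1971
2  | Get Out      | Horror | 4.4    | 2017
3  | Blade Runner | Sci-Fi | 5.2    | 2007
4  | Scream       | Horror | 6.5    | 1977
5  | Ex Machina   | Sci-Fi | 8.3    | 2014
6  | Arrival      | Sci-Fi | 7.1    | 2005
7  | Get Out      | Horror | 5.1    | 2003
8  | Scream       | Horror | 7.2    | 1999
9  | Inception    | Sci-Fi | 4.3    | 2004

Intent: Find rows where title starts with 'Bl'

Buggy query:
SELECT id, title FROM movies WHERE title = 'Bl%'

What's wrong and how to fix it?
Bug: '=' compares the literal string including the % character; pattern matching needs LIKE

Fix: Use LIKE for wildcard pattern matching

Corrected query:
SELECT id, title FROM movies WHERE title LIKE 'Bl%'

Result:
id | title       
---+-------------
1  | Blade Runner
3  | Blade Runner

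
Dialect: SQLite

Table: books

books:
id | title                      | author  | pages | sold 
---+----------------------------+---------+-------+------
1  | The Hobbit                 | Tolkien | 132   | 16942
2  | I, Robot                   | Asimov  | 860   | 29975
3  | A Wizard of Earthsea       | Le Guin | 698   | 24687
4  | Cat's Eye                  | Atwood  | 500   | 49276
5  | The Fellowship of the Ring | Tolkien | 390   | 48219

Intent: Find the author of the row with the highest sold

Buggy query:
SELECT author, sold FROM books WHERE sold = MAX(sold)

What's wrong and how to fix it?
Bug: WHERE is evaluated per row; an aggregate over the whole table isn't defined there

Fix: Wrap MAX in a scalar subquery so WHERE compares against a single value

Corrected query:
SELECT author, sold FROM books WHERE sold = (SELECT MAX(sold) FROM books)

Result:
author | sold 
-------+------
Atwood | 49276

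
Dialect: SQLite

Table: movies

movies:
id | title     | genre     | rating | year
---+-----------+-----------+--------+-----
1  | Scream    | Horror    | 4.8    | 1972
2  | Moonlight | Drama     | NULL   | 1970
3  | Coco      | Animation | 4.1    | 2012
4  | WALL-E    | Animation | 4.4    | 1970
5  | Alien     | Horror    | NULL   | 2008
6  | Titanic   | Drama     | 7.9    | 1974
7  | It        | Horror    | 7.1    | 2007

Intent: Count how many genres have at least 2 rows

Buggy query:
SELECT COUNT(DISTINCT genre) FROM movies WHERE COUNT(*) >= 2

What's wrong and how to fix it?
Bug: WHERE filters individual rows, not groups, so a group-level COUNT is invalid there

Fix: Use a subquery that GROUPs and filters with HAVING, then count its rows

Corrected query:
SELECT COUNT(*) FROM (SELECT genre FROM movies GROUP BY genre HAVING COUNT(*) >= 2)

Result:
COUNT(*)
--------
3       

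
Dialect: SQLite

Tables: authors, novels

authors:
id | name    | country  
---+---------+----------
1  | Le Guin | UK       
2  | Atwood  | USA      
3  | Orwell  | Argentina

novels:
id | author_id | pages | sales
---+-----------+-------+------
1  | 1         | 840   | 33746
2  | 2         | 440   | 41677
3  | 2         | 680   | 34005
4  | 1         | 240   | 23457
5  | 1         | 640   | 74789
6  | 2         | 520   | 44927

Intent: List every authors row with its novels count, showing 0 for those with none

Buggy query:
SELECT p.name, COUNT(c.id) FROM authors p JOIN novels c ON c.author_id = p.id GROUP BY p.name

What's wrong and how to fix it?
Bug: An inner join excludes parents with zero children

Fix: Switch to LEFT JOIN to retain unmatched parent rows

Corrected query:
SELECT p.name, COUNT(c.id) FROM authors p LEFT JOIN novels c ON c.author_id = p.id GROUP BY p.name

Result:
name    | COUNT(c.id)
--------+------------
Atwood  | 3          
Le Guin | 3          
Orwell  | 0          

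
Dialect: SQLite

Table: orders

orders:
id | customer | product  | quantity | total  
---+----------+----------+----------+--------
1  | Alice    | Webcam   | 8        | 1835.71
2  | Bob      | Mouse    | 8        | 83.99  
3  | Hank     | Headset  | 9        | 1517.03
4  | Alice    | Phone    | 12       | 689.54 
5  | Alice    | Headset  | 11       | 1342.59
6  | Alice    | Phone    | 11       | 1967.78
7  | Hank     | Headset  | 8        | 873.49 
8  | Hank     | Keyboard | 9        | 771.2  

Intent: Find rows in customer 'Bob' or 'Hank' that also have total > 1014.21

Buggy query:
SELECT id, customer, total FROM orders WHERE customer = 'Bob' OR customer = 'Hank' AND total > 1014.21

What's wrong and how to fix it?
Bug: Without parentheses, AND is evaluated before OR, so the total filter only applies to the 'Hank' branch

Fix: Group the OR with parentheses (or use IN), then AND the threshold

Corrected query:
SELECT id, customer, total FROM orders WHERE (customer = 'Bob' OR customer = 'Hank') AND total > 1014.21

Result:
id | customer | total  
---+----------+--------
3  | Hank     | 1517.03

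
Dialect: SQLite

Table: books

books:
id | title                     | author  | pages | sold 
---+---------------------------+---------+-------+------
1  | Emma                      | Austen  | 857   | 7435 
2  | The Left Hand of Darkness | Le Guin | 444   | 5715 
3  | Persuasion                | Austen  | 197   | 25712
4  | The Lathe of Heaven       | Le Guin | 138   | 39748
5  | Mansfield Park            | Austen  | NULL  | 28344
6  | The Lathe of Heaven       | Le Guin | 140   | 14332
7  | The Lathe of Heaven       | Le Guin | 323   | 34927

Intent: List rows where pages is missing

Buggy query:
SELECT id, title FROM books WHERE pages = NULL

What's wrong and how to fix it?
Bug: Comparing to NULL with '=' never matches; NULL = NULL is unknown, not true

Fix: Replace '= NULL' with 'IS NULL'

Corrected query:
SELECT id, title FROM books WHERE pages IS NULL

Result:
id | title         
---+---------------
5  | Mansfield Park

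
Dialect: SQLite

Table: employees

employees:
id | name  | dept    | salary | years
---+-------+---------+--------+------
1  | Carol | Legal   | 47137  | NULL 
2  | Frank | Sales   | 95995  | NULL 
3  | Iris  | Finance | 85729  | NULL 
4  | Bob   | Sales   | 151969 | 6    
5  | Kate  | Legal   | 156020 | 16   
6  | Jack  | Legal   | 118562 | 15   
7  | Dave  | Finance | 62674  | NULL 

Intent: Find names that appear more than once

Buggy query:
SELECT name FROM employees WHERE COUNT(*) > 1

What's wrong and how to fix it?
Bug: WHERE can't reference COUNT(*); aggregates are computed after WHERE

Fix: GROUP BY name, then filter groups with HAVING COUNT(*) > 1

Corrected query:
SELECT name FROM employees GROUP BY name HAVING COUNT(*) > 1

Result:
(no rows)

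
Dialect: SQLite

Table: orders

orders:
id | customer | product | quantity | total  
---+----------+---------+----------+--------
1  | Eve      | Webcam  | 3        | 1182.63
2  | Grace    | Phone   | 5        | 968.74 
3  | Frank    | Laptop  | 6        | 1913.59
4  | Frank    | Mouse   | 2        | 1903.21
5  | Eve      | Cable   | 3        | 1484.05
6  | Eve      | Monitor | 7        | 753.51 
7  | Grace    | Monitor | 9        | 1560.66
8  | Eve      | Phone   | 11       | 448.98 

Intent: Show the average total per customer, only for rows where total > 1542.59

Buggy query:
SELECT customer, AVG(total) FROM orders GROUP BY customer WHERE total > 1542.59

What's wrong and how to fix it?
Bug: Row-level WHERE must come before GROUP BY in the clause order

Fix: Move the WHERE clause before GROUP BY

Corrected query:
SELECT customer, AVG(total) FROM orders WHERE total > 1542.59 GROUP BY customer

Result:
customer | AVG(total)
---------+-----------
Frank    | 1908.4    
Grace    | 1560.66   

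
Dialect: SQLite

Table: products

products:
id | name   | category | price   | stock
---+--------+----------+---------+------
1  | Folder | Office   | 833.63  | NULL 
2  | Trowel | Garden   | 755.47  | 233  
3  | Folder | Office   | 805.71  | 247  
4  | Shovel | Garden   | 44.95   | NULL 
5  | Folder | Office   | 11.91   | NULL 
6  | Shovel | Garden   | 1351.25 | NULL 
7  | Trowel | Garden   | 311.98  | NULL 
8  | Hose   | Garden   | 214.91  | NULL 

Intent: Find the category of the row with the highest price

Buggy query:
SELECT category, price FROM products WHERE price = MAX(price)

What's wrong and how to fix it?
Bug: WHERE is evaluated per row; an aggregate over the whole table isn't defined there

Fix: Wrap MAX in a scalar subquery so WHERE compares against a single value

Corrected query:
SELECT category, price FROM products WHERE price = (SELECT MAX(price) FROM products)

Result:
category | price  
---------+--------
Garden   | 1351.25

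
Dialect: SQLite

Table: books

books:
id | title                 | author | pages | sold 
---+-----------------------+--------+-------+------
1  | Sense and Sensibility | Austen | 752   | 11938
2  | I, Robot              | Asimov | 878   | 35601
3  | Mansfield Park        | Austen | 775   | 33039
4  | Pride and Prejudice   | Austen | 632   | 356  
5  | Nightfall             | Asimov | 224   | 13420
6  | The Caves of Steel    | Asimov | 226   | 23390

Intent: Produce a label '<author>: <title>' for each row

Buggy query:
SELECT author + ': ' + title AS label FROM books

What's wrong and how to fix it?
Bug: SQLite uses || for string concatenation; + coerces text to numbers (yielding 0)

Fix: Replace + with || to concatenate text

Corrected query:
SELECT author || ': ' || title AS label FROM books

Result:
label                        
-----------------------------
Austen: Sense and Sensibility
Asimov: I, Robot             
Austen: Mansfield Park       
Austen: Pride and Prejudice  
Asimov: Nightfall            
Asimov: The Caves of Steel   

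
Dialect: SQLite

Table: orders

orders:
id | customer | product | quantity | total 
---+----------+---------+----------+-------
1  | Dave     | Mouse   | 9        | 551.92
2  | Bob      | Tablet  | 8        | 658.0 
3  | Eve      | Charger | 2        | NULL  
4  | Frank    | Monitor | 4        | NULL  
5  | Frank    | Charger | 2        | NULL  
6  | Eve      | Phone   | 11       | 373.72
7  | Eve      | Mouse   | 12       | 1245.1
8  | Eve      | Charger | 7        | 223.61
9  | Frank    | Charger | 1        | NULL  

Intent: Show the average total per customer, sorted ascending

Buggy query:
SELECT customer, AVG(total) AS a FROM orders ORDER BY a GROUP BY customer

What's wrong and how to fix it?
Bug: GROUP BY must precede ORDER BY

Fix: Move ORDER BY to the end, after GROUP BY

Corrected query:
SELECT customer, AVG(total) AS a FROM orders GROUP BY customer ORDER BY a

Result:
customer | a         
---------+-----------
Frank    | NULL      
Dave     | 551.92    
Eve      | 614.143333
Bob      | 658       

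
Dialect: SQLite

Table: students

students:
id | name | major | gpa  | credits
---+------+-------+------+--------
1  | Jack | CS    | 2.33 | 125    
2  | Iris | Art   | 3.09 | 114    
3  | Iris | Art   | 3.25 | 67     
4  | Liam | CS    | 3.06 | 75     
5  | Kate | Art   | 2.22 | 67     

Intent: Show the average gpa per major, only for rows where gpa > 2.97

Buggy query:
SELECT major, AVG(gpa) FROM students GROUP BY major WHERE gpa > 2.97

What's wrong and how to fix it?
Bug: WHERE cannot follow GROUP BY

Fix: Move the WHERE clause before GROUP BY

Corrected query:
SELECT major, AVG(gpa) FROM students WHERE gpa > 2.97 GROUP BY major

Result:
major | AVG(gpa)
------+---------
Art   | 3.17    
CS    | 3.06    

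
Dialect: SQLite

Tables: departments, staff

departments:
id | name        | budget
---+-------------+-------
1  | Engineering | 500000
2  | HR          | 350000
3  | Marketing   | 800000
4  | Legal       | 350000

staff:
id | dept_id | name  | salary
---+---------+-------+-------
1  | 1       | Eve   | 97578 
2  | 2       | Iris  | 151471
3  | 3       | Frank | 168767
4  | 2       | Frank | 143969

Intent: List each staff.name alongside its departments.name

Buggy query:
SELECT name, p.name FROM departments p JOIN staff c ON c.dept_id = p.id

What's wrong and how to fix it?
Bug: 'name' exists in both joined tables, so the database can't tell which one is meant

Fix: Qualify the column with its table alias (c.name)

Corrected query:
SELECT c.name, p.name FROM departments p JOIN staff c ON c.dept_id = p.id

Result:
name  | name       
------+------------
Eve   | Engineering
Iris  | HR         
Frank | Marketing  
Frank | HR         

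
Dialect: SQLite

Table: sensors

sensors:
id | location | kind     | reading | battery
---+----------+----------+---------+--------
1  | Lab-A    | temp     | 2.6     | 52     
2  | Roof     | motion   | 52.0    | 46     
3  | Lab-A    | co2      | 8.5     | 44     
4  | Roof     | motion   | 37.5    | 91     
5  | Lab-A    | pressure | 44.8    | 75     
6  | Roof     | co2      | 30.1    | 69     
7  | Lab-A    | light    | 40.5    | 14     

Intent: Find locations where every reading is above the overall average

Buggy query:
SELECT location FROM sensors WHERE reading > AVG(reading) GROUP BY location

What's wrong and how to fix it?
Bug: WHERE evaluates per row before aggregation, so AVG() is unavailable

Fix: Compute the overall average in a scalar subquery and compare each group's MIN against it in HAVING

Corrected query:
SELECT location FROM sensors GROUP BY location HAVING MIN(reading) > (SELECT AVG(reading) FROM sensors)

Result:
(no rows)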